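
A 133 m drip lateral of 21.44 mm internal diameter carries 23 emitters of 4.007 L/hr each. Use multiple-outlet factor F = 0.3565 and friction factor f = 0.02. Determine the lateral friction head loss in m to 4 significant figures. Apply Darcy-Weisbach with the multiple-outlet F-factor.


Approach: apply Darcy-Weisbach with the multiple-outlet F-factor, Q = n*q/(3600*1000) m^3/s; v = Q/A; hf = F*f*(L/D)*(v^2/(2g)).
Q = 23*4.007/(3600*1000) = 2.56003e-05 m^3/s
A = pi*(21.44e-3/2)^2 = 3.61027e-04 m^2, so v = Q/A = 0.0709096 m/s
hf = 0.3565*0.02*(133/0.02144)*(0.0709096^2/(2*9.81)) = 0.01134 m
Therefore the lateral friction head loss = 0.01134 m.


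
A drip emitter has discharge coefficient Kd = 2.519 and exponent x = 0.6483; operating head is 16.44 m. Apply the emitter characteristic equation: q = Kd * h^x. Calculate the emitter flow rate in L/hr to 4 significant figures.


q = 2.519 * 16.44^0.6483 = 15.47 L/hr
Therefore the emitter flow rate = 15.47 L/hr.


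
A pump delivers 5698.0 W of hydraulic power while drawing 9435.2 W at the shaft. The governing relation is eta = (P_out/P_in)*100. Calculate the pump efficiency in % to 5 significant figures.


eta = (5698.0 / 9435.2) * 100 = 60.391 %
Therefore the pump efficiency = 60.391 %.


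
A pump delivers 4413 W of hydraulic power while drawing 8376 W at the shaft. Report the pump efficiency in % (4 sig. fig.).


Approach: apply the efficiency ratio, eta = (P_out/P_in)*100.
eta = (4413 / 8376) * 100 = 52.69 %
Therefore the pump efficiency = 52.69 %.


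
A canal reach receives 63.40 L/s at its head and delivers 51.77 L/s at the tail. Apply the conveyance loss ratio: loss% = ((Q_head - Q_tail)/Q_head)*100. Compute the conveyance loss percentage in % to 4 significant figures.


loss = ((63.40 - 51.77)/63.40)*100 = 18.34 %
Therefore the conveyance loss percentage = 18.34 %.


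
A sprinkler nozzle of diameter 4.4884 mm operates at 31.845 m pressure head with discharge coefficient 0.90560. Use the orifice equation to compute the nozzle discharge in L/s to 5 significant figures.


Approach: apply the orifice equation, Q = Cd*A*sqrt(2*g*h), A = pi*(d/2)^2.
A = pi*(4.4884e-3/2)^2 = 1.582242e-05 m^2
Q = 0.90560 * 1.582242e-05 * sqrt(2*9.81*31.845) * 1000 = 0.35816 L/s
Therefore the nozzle discharge = 0.35816 L/s.


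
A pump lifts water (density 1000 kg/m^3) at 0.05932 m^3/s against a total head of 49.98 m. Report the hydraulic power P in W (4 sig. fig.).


Approach: apply the hydraulic power relation, P = rho*g*Q*H.
P = 1000 * 9.81 * 0.05932 * 49.98 = 29080 W
Therefore the hydraulic power P = 29080 W.


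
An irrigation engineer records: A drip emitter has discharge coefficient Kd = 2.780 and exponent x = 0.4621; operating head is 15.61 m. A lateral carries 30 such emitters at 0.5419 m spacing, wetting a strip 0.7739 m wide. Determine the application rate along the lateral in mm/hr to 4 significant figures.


Approach: apply the emitter equation with a lateral mass balance, q = Kd*h^x; Q = n*q; rate = Q/(n*spacing*width).
Step 1 — single emitter flow (q = Kd*h^x):
  q = 2.780 * 15.61^0.4621 = 9.89729 L/hr
Step 2 — total lateral flow: Q = 30 * 9.89729 = 296.919 L/hr
Step 3 — wetted area: A = 30 * 0.5419 * 0.7739 = 12.5813 m^2
Step 4 — application rate: Q/A = 296.919/12.5813 = 23.60 mm/hr
Therefore the application rate along the lateral = 23.60 mm/hr.


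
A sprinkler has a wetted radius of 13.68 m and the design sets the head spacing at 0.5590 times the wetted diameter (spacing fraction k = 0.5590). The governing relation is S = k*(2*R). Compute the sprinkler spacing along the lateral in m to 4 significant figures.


S = 0.5590 * (2 * 13.68) = 15.29 m
Therefore the sprinkler spacing along the lateral = 15.29 m.


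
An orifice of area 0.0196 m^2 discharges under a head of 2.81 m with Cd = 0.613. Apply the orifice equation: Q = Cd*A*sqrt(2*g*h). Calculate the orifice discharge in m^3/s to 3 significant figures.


Q = 0.613 * 0.0196 * sqrt(2*9.81*2.81) = 0.0892 m^3/s
Therefore the orifice discharge = 0.0892 m^3/s.


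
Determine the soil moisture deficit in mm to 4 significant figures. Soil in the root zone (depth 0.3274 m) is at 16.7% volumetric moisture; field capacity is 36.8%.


Approach: apply the soil moisture deficit relation, SMD = (FC - theta)/100 * depth * 1000.
SMD = (36.8 - 16.7)/100 * 0.3274 * 1000 = 65.81 mm
Therefore the soil moisture deficit = 65.81 mm.


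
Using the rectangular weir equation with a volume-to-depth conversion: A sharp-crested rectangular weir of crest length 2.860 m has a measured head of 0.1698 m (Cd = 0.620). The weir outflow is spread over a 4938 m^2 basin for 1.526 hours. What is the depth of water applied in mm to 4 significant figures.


Approach: apply the rectangular weir equation with a volume-to-depth conversion, Q = (2/3)*Cd*L*sqrt(2g)*H^1.5; d = Q*t/A * 1000.
Step 1 — weir discharge:
  Q = (2/3)*0.620*2.860*sqrt(2*9.81)*0.1698^1.5 = 0.366372 m^3/s
Step 2 — volume: V = 0.366372 * 1.526*3600 = 2012.70 m^3
Step 3 — depth: d = V/A * 1000 = 2012.70/4938 * 1000 = 407.6 mm
Therefore the depth of water applied = 407.6 mm.


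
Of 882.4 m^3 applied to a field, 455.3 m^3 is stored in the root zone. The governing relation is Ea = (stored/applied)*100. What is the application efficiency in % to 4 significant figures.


Ea = (455.3/882.4)*100 = 51.60 %
Therefore the application efficiency = 51.60 %.


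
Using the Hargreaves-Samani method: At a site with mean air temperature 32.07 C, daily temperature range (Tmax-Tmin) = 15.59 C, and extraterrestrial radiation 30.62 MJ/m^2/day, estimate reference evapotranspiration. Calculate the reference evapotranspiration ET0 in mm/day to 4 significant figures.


Approach: apply the Hargreaves-Samani method, ET0 = 0.0023*(Tmean+17.8)*sqrt(Tmax-Tmin)*0.408*Ra.
ET0 = 0.0023*(32.07+17.8)*sqrt(15.59)*0.408*30.62 = 5.658 mm/day
Therefore the reference evapotranspiration ET0 = 5.658 mm/day.


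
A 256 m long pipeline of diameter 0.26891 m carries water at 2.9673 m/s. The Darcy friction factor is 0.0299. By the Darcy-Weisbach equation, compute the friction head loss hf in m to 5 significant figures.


Approach: apply the Darcy-Weisbach equation, hf = f*(L/D)*(v^2/(2g)).
hf = 0.0299 * (256/0.26891) * (2.9673^2 / (2*9.81))
hf = 12.774 m
Therefore the friction head loss hf = 12.774 m.


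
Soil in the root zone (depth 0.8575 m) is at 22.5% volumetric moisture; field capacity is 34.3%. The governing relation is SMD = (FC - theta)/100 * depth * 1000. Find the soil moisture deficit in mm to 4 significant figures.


SMD = (34.3 - 22.5)/100 * 0.8575 * 1000 = 101.2 mm
Therefore the soil moisture deficit = 101.2 mm.


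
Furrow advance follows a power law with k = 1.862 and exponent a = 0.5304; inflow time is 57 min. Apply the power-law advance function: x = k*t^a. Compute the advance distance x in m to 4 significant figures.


x = 1.862 * 57^0.5304 = 15.90 m
Therefore the advance distance x = 15.90 m.


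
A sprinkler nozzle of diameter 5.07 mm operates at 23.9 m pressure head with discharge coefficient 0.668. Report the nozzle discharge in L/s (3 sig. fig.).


Approach: apply the orifice equation, Q = Cd*A*sqrt(2*g*h), A = pi*(d/2)^2.
A = pi*(5.07e-3/2)^2 = 2.0189e-05 m^2
Q = 0.668 * 2.0189e-05 * sqrt(2*9.81*23.9) * 1000 = 0.292 L/s
Therefore the nozzle discharge = 0.292 L/s.


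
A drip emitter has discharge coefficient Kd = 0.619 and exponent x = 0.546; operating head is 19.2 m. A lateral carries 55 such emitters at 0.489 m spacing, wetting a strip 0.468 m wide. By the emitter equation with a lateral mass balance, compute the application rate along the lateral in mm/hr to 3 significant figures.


Approach: apply the emitter equation with a lateral mass balance, q = Kd*h^x; Q = n*q; rate = Q/(n*spacing*width).
Step 1 — single emitter flow (q = Kd*h^x):
  q = 0.619 * 19.2^0.546 = 3.1072 L/hr
Step 2 — total lateral flow: Q = 55 * 3.1072 = 170.90 L/hr
Step 3 — wetted area: A = 55 * 0.489 * 0.468 = 12.587 m^2
Step 4 — application rate: Q/A = 170.90/12.587 = 13.6 mm/hr
Therefore the application rate along the lateral = 13.6 mm/hr.


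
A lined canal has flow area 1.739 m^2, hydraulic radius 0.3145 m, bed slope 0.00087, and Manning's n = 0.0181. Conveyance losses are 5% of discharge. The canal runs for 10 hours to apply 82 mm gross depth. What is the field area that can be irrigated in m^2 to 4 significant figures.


Approach: apply Manning's equation with a conveyance and depth budget, Q = (1/n)*A*R^(2/3)*S^(1/2); Q_field = Q*(1-loss); Area = Q_field*t/(d/1000).
Step 1 — canal discharge (Manning's equation):
  Q = (1/0.0181) * 1.739 * 0.3145^(2/3) * 0.00087^(1/2) = 1.31057 m^3/s
Step 2 — delivered flow: Q_field = 1.31057*(1 - 5/100) = 1.24504 m^3/s
Step 3 — volume delivered: V = 1.24504 * 10*3600 = 44821.6 m^3
Step 4 — area served: A = V / (depth/1000) = 44821.6 / 0.082 = 546600 m^2
Therefore the field area that can be irrigated = 546600 m^2.


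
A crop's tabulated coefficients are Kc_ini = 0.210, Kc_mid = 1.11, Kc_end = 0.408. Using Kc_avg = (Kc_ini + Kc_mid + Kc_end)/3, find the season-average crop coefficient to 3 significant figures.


Kc_avg = (0.210 + 1.11 + 0.408)/3 = 0.576
Therefore the season-average crop coefficient = 0.576.


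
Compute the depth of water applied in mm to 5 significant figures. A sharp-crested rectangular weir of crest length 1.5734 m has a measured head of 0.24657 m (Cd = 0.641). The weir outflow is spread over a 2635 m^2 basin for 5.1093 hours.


Approach: apply the rectangular weir equation with a volume-to-depth conversion, Q = (2/3)*Cd*L*sqrt(2g)*H^1.5; d = Q*t/A * 1000.
Step 1 — weir discharge:
  Q = (2/3)*0.641*1.5734*sqrt(2*9.81)*0.24657^1.5 = 0.3646412 m^3/s
Step 2 — volume: V = 0.3646412 * 5.1093*3600 = 6707.021 m^3
Step 3 — depth: d = V/A * 1000 = 6707.021/2635 * 1000 = 2545.4 mm
Therefore the depth of water applied = 2545.4 mm.


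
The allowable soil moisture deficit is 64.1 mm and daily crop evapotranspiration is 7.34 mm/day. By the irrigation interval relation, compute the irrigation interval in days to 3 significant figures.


Approach: apply the irrigation interval relation, interval = SMD / ETc.
interval = 64.1 / 7.34 = 8.73 days
Therefore the irrigation interval = 8.73 days.


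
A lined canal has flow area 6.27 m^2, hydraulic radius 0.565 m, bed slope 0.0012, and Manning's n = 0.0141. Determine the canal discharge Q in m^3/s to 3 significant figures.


Approach: apply Manning's equation, Q = (1/n)*A*R^(2/3)*S^(1/2).
Q = (1/0.0141) * 6.27 * 0.565^(2/3) * 0.0012^(1/2) = 10.5 m^3/s
Therefore the canal discharge Q = 10.5 m^3/s.


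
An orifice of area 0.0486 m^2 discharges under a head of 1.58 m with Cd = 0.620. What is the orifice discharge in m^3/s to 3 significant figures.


Approach: apply the orifice equation, Q = Cd*A*sqrt(2*g*h).
Q = 0.620 * 0.0486 * sqrt(2*9.81*1.58) = 0.168 m^3/s
Therefore the orifice discharge = 0.168 m^3/s.


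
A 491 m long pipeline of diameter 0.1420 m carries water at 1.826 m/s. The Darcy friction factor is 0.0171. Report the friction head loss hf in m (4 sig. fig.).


Approach: apply the Darcy-Weisbach equation, hf = f*(L/D)*(v^2/(2g)).
hf = 0.0171 * (491/0.1420) * (1.826^2 / (2*9.81))
hf = 10.05 m
Therefore the friction head loss hf = 10.05 m.


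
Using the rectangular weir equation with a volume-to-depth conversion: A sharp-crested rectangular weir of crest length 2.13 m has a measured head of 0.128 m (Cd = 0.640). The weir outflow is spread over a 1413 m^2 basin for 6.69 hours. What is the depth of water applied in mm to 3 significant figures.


Approach: apply the rectangular weir equation with a volume-to-depth conversion, Q = (2/3)*Cd*L*sqrt(2g)*H^1.5; d = Q*t/A * 1000.
Step 1 — weir discharge:
  Q = (2/3)*0.640*2.13*sqrt(2*9.81)*0.128^1.5 = 0.18435 m^3/s
Step 2 — volume: V = 0.18435 * 6.69*3600 = 4439.8 m^3
Step 3 — depth: d = V/A * 1000 = 4439.8/1413 * 1000 = 3140 mm
Therefore the depth of water applied = 3140 mm.


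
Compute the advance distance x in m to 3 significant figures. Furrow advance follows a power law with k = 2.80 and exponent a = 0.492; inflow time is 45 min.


Approach: apply the power-law advance function, x = k*t^a.
x = 2.80 * 45^0.492 = 18.2 m
Therefore the advance distance x = 18.2 m.


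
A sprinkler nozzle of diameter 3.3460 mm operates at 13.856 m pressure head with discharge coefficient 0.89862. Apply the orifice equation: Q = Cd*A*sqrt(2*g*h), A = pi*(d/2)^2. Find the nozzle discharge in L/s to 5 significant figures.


A = pi*(3.3460e-3/2)^2 = 8.793095e-06 m^2
Q = 0.89862 * 8.793095e-06 * sqrt(2*9.81*13.856) * 1000 = 0.13028 L/s
Therefore the nozzle discharge = 0.13028 L/s.


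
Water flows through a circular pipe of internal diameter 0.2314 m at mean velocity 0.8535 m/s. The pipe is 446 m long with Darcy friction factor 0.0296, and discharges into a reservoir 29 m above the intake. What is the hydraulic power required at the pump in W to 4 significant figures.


Approach: apply continuity + Darcy-Weisbach + hydraulic power, Q = A*v; hf = f*(L/D)*(v^2/(2g)); H = static + hf; P = rho*g*Q*H.
Step 1 — flow rate (continuity, Q = A*v):
  A = pi*(0.2314/2)^2 = 0.0420549 m^2
  Q = 0.0420549 * 0.8535 = 0.0358939 m^3/s
Step 2 — friction head loss (Darcy-Weisbach):
  hf = 0.0296 * (446/0.2314) * (0.8535^2 / (2*9.81))
  hf = 2.11822 m
Step 3 — total head: H = 29 + 2.11822 = 31.1182 m
Step 4 — hydraulic power (P = rho*g*Q*H):
  P = 1000 * 9.81 * 0.0358939 * 31.1182 = 10960 W
Therefore the hydraulic power required at the pump = 10960 W.


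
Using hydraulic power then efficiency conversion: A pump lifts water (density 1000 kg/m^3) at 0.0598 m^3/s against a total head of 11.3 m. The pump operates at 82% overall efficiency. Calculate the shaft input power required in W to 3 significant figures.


Approach: apply hydraulic power then efficiency conversion, P = rho*g*Q*H; P_in = P/eta.
Step 1 — hydraulic power (P = rho*g*Q*H):
  P = 1000 * 9.81 * 0.0598 * 11.3 = 6629.0 W
Step 2 — input power: P_in = P/eta = 6629.0 / 0.82 = 8080 W
Therefore the shaft input power required = 8080 W.


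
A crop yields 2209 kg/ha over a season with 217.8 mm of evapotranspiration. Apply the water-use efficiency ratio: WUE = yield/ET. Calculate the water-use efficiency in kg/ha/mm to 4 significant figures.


WUE = 2209 / 217.8 = 10.14 kg/ha/mm
Therefore the water-use efficiency = 10.14 kg/ha/mm.


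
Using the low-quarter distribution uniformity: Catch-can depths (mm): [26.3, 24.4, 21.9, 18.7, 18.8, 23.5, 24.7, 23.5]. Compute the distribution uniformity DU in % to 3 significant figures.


Approach: apply the low-quarter distribution uniformity, DU = (mean of lowest quarter of readings / overall mean)*100.
sorted lowest 2 of 8: [18.7, 18.8] -> mean = 18.750 mm
overall mean = 22.725 mm
DU = (18.750/22.725)*100 = 82.5 %
Therefore the distribution uniformity DU = 82.5 %.


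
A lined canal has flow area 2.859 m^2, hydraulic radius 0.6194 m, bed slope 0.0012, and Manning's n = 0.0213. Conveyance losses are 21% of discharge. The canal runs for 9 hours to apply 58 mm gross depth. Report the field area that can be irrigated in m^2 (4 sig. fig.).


Approach: apply Manning's equation with a conveyance and depth budget, Q = (1/n)*A*R^(2/3)*S^(1/2); Q_field = Q*(1-loss); Area = Q_field*t/(d/1000).
Step 1 — canal discharge (Manning's equation):
  Q = (1/0.0213) * 2.859 * 0.6194^(2/3) * 0.0012^(1/2) = 3.37862 m^3/s
Step 2 — delivered flow: Q_field = 3.37862*(1 - 21/100) = 2.66911 m^3/s
Step 3 — volume delivered: V = 2.66911 * 9*3600 = 86479.1 m^3
Step 4 — area served: A = V / (depth/1000) = 86479.1 / 0.058 = 1491000 m^2
Therefore the field area that can be irrigated = 1491000 m^2.


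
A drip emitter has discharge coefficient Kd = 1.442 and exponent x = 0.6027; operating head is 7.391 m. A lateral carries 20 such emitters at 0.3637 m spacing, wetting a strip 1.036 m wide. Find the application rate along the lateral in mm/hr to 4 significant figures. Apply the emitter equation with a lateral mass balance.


Approach: apply the emitter equation with a lateral mass balance, q = Kd*h^x; Q = n*q; rate = Q/(n*spacing*width).
Step 1 — single emitter flow (q = Kd*h^x):
  q = 1.442 * 7.391^0.6027 = 4.81429 L/hr
Step 2 — total lateral flow: Q = 20 * 4.81429 = 96.2859 L/hr
Step 3 — wetted area: A = 20 * 0.3637 * 1.036 = 7.53586 m^2
Step 4 — application rate: Q/A = 96.2859/7.53586 = 12.78 mm/hr
Therefore the application rate along the lateral = 12.78 mm/hr.


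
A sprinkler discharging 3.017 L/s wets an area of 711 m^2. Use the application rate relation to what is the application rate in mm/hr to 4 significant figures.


Approach: apply the application rate relation, rate = (Q/A)*3600.
rate = (3.017 / 711) * 3600 = 15.28 mm/hr
Therefore the application rate = 15.28 mm/hr.


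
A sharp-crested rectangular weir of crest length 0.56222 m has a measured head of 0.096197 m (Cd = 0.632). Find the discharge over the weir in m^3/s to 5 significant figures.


Approach: apply the rectangular weir equation, Q = (2/3)*Cd*L*sqrt(2g)*H^1.5.
Q = (2/3)*0.632*0.56222*sqrt(2*9.81)*0.096197^1.5 = 0.031306 m^3/s
Therefore the discharge over the weir = 0.031306 m^3/s.


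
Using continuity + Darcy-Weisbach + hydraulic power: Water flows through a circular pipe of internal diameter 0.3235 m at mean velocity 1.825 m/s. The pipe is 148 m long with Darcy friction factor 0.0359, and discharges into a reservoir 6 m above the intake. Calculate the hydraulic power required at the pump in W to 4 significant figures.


Approach: apply continuity + Darcy-Weisbach + hydraulic power, Q = A*v; hf = f*(L/D)*(v^2/(2g)); H = static + hf; P = rho*g*Q*H.
Step 1 — flow rate (continuity, Q = A*v):
  A = pi*(0.3235/2)^2 = 0.0821937 m^2
  Q = 0.0821937 * 1.825 = 0.150003 m^3/s
Step 2 — friction head loss (Darcy-Weisbach):
  hf = 0.0359 * (148/0.3235) * (1.825^2 / (2*9.81))
  hf = 2.78810 m
Step 3 — total head: H = 6 + 2.78810 = 8.78810 m
Step 4 — hydraulic power (P = rho*g*Q*H):
  P = 1000 * 9.81 * 0.150003 * 8.78810 = 12930 W
Therefore the hydraulic power required at the pump = 12930 W.


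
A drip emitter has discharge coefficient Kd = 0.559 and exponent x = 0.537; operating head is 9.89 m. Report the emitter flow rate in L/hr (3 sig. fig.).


Approach: apply the emitter characteristic equation, q = Kd * h^x.
q = 0.559 * 9.89^0.537 = 1.91 L/hr
Therefore the emitter flow rate = 1.91 L/hr.


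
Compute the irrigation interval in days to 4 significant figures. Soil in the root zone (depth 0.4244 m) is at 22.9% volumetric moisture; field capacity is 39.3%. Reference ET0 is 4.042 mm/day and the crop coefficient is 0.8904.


Approach: apply soil-water budget scheduling, SMD = (FC-theta)/100*depth*1000; ETc = ET0*Kc; interval = SMD/ETc.
Step 1 — soil moisture deficit:
  SMD = (39.3 - 22.9)/100 * 0.4244 * 1000 = 69.6016 mm
Step 2 — daily crop ET (ETc = ET0*Kc):
  ETc = 4.042 * 0.8904 = 3.59900 mm/day
Step 3 — irrigation interval (SMD/ETc):
  interval = 69.6016 / 3.59900 = 19.34 days
Therefore the irrigation interval = 19.34 days.


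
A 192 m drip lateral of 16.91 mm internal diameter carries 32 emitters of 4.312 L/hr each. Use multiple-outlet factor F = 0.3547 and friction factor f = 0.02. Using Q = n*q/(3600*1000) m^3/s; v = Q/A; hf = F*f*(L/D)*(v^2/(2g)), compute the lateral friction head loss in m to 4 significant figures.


Q = 32*4.312/(3600*1000) = 3.83289e-05 m^3/s
A = pi*(16.91e-3/2)^2 = 2.24583e-04 m^2, so v = Q/A = 0.170667 m/s
hf = 0.3547*0.02*(192/0.01691)*(0.170667^2/(2*9.81)) = 0.1196 m
Therefore the lateral friction head loss = 0.1196 m.


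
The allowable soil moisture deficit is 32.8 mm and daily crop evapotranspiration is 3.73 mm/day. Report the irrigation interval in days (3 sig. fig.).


Approach: apply the irrigation interval relation, interval = SMD / ETc.
interval = 32.8 / 3.73 = 8.79 days
Therefore the irrigation interval = 8.79 days.


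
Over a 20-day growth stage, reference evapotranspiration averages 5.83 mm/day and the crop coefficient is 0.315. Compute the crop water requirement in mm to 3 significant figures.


Approach: apply the crop water requirement relation, CWR = ET0 * Kc * days.
CWR = 5.83 * 0.315 * 20 = 36.7 mm
Therefore the crop water requirement = 36.7 mm.


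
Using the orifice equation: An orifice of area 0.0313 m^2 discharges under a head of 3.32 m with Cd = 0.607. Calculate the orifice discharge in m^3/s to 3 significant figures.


Approach: apply the orifice equation, Q = Cd*A*sqrt(2*g*h).
Q = 0.607 * 0.0313 * sqrt(2*9.81*3.32) = 0.153 m^3/s
Therefore the orifice discharge = 0.153 m^3/s.


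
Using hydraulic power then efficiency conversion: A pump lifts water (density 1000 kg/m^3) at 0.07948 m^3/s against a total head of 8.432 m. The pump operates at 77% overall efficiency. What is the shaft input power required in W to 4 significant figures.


Approach: apply hydraulic power then efficiency conversion, P = rho*g*Q*H; P_in = P/eta.
Step 1 — hydraulic power (P = rho*g*Q*H):
  P = 1000 * 9.81 * 0.07948 * 8.432 = 6574.42 W
Step 2 — input power: P_in = P/eta = 6574.42 / 0.77 = 8538 W
Therefore the shaft input power required = 8538 W.


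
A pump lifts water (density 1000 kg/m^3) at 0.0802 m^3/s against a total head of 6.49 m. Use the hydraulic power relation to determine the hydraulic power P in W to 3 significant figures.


Approach: apply the hydraulic power relation, P = rho*g*Q*H.
P = 1000 * 9.81 * 0.0802 * 6.49 = 5110 W
Therefore the hydraulic power P = 5110 W.


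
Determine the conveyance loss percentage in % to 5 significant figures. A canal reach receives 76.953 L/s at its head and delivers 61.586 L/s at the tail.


Approach: apply the conveyance loss ratio, loss% = ((Q_head - Q_tail)/Q_head)*100.
loss = ((76.953 - 61.586)/76.953)*100 = 19.969 %
Therefore the conveyance loss percentage = 19.969 %.


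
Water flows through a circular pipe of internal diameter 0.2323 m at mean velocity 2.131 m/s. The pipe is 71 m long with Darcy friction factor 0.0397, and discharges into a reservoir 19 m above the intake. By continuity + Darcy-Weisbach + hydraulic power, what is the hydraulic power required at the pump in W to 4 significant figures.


Approach: apply continuity + Darcy-Weisbach + hydraulic power, Q = A*v; hf = f*(L/D)*(v^2/(2g)); H = static + hf; P = rho*g*Q*H.
Step 1 — flow rate (continuity, Q = A*v):
  A = pi*(0.2323/2)^2 = 0.0423827 m^2
  Q = 0.0423827 * 2.131 = 0.0903175 m^3/s
Step 2 — friction head loss (Darcy-Weisbach):
  hf = 0.0397 * (71/0.2323) * (2.131^2 / (2*9.81))
  hf = 2.80846 m
Step 3 — total head: H = 19 + 2.80846 = 21.8085 m
Step 4 — hydraulic power (P = rho*g*Q*H):
  P = 1000 * 9.81 * 0.0903175 * 21.8085 = 19320 W
Therefore the hydraulic power required at the pump = 19320 W.


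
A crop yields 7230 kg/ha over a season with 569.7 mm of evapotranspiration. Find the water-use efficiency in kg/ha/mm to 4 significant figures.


Approach: apply the water-use efficiency ratio, WUE = yield/ET.
WUE = 7230 / 569.7 = 12.69 kg/ha/mm
Therefore the water-use efficiency = 12.69 kg/ha/mm.


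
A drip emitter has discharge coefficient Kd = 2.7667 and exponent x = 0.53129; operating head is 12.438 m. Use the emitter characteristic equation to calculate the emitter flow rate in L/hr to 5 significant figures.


Approach: apply the emitter characteristic equation, q = Kd * h^x.
q = 2.7667 * 12.438^0.53129 = 10.558 L/hr
Therefore the emitter flow rate = 10.558 L/hr.


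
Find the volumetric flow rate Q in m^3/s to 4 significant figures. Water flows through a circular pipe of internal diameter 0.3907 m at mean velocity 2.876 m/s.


Approach: apply the continuity equation for pipe flow, Q = A * v with A = pi*(D/2)^2.
A = pi*(0.3907/2)^2 = 0.119888 m^2
Q = 0.119888 * 2.876 = 0.3448 m^3/s
Therefore the volumetric flow rate Q = 0.3448 m^3/s.


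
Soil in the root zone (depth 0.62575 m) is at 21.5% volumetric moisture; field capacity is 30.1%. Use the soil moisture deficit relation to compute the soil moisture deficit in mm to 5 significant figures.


Approach: apply the soil moisture deficit relation, SMD = (FC - theta)/100 * depth * 1000.
SMD = (30.1 - 21.5)/100 * 0.62575 * 1000 = 53.815 mm
Therefore the soil moisture deficit = 53.815 mm.


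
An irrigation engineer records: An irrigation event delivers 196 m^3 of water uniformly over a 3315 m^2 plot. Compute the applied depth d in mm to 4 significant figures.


Approach: apply depth from volume over area, d = (V/A)*1000.
d = (196 / 3315) * 1000 = 59.13 mm
Therefore the applied depth d = 59.13 mm.


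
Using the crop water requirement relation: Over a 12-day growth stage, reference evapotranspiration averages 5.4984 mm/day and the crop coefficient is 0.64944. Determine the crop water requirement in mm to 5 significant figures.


Approach: apply the crop water requirement relation, CWR = ET0 * Kc * days.
CWR = 5.4984 * 0.64944 * 12 = 42.851 mm
Therefore the crop water requirement = 42.851 mm.


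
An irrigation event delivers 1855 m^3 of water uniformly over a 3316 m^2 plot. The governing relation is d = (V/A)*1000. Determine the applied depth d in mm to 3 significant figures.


d = (1855 / 3316) * 1000 = 559 mm
Therefore the applied depth d = 559 mm.


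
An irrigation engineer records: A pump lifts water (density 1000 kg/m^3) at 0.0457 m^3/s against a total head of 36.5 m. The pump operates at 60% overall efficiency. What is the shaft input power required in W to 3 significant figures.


Approach: apply hydraulic power then efficiency conversion, P = rho*g*Q*H; P_in = P/eta.
Step 1 — hydraulic power (P = rho*g*Q*H):
  P = 1000 * 9.81 * 0.0457 * 36.5 = 16364 W
Step 2 — input power: P_in = P/eta = 16364 / 0.6 = 27300 W
Therefore the shaft input power required = 27300 W.


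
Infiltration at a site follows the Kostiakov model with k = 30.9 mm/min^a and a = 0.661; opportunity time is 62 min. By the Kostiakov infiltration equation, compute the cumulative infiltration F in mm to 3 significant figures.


Approach: apply the Kostiakov infiltration equation, F = k*t^a.
F = 30.9 * 62^0.661 = 473 mm
Therefore the cumulative infiltration F = 473 mm.


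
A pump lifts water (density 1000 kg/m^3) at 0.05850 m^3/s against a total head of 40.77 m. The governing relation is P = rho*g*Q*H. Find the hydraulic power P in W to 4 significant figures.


P = 1000 * 9.81 * 0.05850 * 40.77 = 23400 W
Therefore the hydraulic power P = 23400 W.


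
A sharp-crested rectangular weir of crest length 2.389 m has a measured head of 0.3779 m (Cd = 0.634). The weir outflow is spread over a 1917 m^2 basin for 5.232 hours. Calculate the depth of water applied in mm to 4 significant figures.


Approach: apply the rectangular weir equation with a volume-to-depth conversion, Q = (2/3)*Cd*L*sqrt(2g)*H^1.5; d = Q*t/A * 1000.
Step 1 — weir discharge:
  Q = (2/3)*0.634*2.389*sqrt(2*9.81)*0.3779^1.5 = 1.03903 m^3/s
Step 2 — volume: V = 1.03903 * 5.232*3600 = 19570.4 m^3
Step 3 — depth: d = V/A * 1000 = 19570.4/1917 * 1000 = 10210 mm
Therefore the depth of water applied = 10210 mm.


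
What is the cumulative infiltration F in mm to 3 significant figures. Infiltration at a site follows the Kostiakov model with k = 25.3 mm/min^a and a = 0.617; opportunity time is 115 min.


Approach: apply the Kostiakov infiltration equation, F = k*t^a.
F = 25.3 * 115^0.617 = 473 mm
Therefore the cumulative infiltration F = 473 mm.


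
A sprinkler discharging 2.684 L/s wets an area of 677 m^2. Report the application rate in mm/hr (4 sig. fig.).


Approach: apply the application rate relation, rate = (Q/A)*3600.
rate = (2.684 / 677) * 3600 = 14.27 mm/hr
Therefore the application rate = 14.27 mm/hr.


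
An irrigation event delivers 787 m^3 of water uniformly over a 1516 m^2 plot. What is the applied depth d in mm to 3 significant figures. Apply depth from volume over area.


Approach: apply depth from volume over area, d = (V/A)*1000.
d = (787 / 1516) * 1000 = 519 mm
Therefore the applied depth d = 519 mm.


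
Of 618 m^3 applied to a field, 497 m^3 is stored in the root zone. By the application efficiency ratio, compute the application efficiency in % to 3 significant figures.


Approach: apply the application efficiency ratio, Ea = (stored/applied)*100.
Ea = (497/618)*100 = 80.4 %
Therefore the application efficiency = 80.4 %.


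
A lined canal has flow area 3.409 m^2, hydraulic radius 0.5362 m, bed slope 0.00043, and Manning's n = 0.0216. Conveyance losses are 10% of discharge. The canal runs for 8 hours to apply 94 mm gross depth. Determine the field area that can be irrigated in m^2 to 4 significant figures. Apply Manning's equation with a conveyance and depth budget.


Approach: apply Manning's equation with a conveyance and depth budget, Q = (1/n)*A*R^(2/3)*S^(1/2); Q_field = Q*(1-loss); Area = Q_field*t/(d/1000).
Step 1 — canal discharge (Manning's equation):
  Q = (1/0.0216) * 3.409 * 0.5362^(2/3) * 0.00043^(1/2) = 2.16002 m^3/s
Step 2 — delivered flow: Q_field = 2.16002*(1 - 10/100) = 1.94402 m^3/s
Step 3 — volume delivered: V = 1.94402 * 8*3600 = 55987.8 m^3
Step 4 — area served: A = V / (depth/1000) = 55987.8 / 0.094 = 595600 m^2
Therefore the field area that can be irrigated = 595600 m^2.


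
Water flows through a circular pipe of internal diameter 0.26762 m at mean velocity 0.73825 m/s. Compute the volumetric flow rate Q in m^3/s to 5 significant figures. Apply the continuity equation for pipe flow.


Approach: apply the continuity equation for pipe flow, Q = A * v with A = pi*(D/2)^2.
A = pi*(0.26762/2)^2 = 0.05625058 m^2
Q = 0.05625058 * 0.73825 = 0.041527 m^3/s
Therefore the volumetric flow rate Q = 0.041527 m^3/s.


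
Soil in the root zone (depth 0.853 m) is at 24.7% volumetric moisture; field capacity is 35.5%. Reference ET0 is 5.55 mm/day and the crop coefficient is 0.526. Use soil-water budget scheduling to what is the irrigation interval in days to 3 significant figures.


Approach: apply soil-water budget scheduling, SMD = (FC-theta)/100*depth*1000; ETc = ET0*Kc; interval = SMD/ETc.
Step 1 — soil moisture deficit:
  SMD = (35.5 - 24.7)/100 * 0.853 * 1000 = 92.124 mm
Step 2 — daily crop ET (ETc = ET0*Kc):
  ETc = 5.55 * 0.526 = 2.9193 mm/day
Step 3 — irrigation interval (SMD/ETc):
  interval = 92.124 / 2.9193 = 31.6 days
Therefore the irrigation interval = 31.6 days.


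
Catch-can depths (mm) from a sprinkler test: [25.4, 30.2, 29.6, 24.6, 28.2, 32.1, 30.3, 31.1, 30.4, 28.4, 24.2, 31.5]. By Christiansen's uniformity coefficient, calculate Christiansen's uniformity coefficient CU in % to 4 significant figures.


Approach: apply Christiansen's uniformity coefficient, CU = (1 - mean_abs_deviation/mean)*100.
mean = 28.8333 mm
mean |d_i - mean| = 2.22778 mm
CU = (1 - 2.22778/28.8333)*100 = 92.27 %
Therefore Christiansen's uniformity coefficient CU = 92.27 %.


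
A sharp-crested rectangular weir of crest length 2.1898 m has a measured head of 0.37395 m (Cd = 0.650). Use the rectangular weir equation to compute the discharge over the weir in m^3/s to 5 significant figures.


Approach: apply the rectangular weir equation, Q = (2/3)*Cd*L*sqrt(2g)*H^1.5.
Q = (2/3)*0.650*2.1898*sqrt(2*9.81)*0.37395^1.5 = 0.96116 m^3/s
Therefore the discharge over the weir = 0.96116 m^3/s.


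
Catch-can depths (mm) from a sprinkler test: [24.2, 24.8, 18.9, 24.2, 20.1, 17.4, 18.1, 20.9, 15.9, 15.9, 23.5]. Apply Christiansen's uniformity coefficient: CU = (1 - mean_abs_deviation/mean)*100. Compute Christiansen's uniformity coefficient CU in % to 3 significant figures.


mean = 20.355 mm
mean |d_i - mean| = 2.8777 mm
CU = (1 - 2.8777/20.355)*100 = 85.9 %
Therefore Christiansen's uniformity coefficient CU = 85.9 %.


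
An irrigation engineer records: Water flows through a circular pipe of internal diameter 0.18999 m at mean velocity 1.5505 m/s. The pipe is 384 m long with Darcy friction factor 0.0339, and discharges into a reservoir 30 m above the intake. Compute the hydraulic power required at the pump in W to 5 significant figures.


Approach: apply continuity + Darcy-Weisbach + hydraulic power, Q = A*v; hf = f*(L/D)*(v^2/(2g)); H = static + hf; P = rho*g*Q*H.
Step 1 — flow rate (continuity, Q = A*v):
  A = pi*(0.18999/2)^2 = 0.02834989 m^2
  Q = 0.02834989 * 1.5505 = 0.04395650 m^3/s
Step 2 — friction head loss (Darcy-Weisbach):
  hf = 0.0339 * (384/0.18999) * (1.5505^2 / (2*9.81))
  hf = 8.395464 m
Step 3 — total head: H = 30 + 8.395464 = 38.39546 m
Step 4 — hydraulic power (P = rho*g*Q*H):
  P = 1000 * 9.81 * 0.04395650 * 38.39546 = 16557 W
Therefore the hydraulic power required at the pump = 16557 W.


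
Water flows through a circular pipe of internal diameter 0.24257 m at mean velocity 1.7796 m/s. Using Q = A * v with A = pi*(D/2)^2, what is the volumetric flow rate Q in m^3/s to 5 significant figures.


A = pi*(0.24257/2)^2 = 0.04621299 m^2
Q = 0.04621299 * 1.7796 = 0.082241 m^3/s
Therefore the volumetric flow rate Q = 0.082241 m^3/s.


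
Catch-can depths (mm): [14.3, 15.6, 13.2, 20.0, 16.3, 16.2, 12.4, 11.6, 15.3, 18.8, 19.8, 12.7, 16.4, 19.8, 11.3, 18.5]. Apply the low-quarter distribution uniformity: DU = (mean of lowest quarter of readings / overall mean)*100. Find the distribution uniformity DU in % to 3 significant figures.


sorted lowest 4 of 16: [11.3, 11.6, 12.4, 12.7] -> mean = 12.000 mm
overall mean = 15.762 mm
DU = (12.000/15.762)*100 = 76.1 %
Therefore the distribution uniformity DU = 76.1 %.


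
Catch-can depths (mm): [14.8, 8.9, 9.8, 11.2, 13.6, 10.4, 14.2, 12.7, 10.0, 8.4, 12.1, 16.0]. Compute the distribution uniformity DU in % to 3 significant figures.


Approach: apply the low-quarter distribution uniformity, DU = (mean of lowest quarter of readings / overall mean)*100.
sorted lowest 3 of 12: [8.4, 8.9, 9.8] -> mean = 9.0333 mm
overall mean = 11.842 mm
DU = (9.0333/11.842)*100 = 76.3 %
Therefore the distribution uniformity DU = 76.3 %.


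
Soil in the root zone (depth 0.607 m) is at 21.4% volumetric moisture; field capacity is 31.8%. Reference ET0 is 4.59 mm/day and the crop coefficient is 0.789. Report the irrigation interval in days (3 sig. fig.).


Approach: apply soil-water budget scheduling, SMD = (FC-theta)/100*depth*1000; ETc = ET0*Kc; interval = SMD/ETc.
Step 1 — soil moisture deficit:
  SMD = (31.8 - 21.4)/100 * 0.607 * 1000 = 63.128 mm
Step 2 — daily crop ET (ETc = ET0*Kc):
  ETc = 4.59 * 0.789 = 3.6215 mm/day
Step 3 — irrigation interval (SMD/ETc):
  interval = 63.128 / 3.6215 = 17.4 days
Therefore the irrigation interval = 17.4 days.


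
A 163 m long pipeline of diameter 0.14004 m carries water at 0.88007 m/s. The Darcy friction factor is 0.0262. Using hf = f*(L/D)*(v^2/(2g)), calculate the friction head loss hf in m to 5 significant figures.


hf = 0.0262 * (163/0.14004) * (0.88007^2 / (2*9.81))
hf = 1.2038 m
Therefore the friction head loss hf = 1.2038 m.


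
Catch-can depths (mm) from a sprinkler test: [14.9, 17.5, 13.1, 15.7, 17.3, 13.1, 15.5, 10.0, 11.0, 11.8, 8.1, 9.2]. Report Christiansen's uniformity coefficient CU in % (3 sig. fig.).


Approach: apply Christiansen's uniformity coefficient, CU = (1 - mean_abs_deviation/mean)*100.
mean = 13.100 mm
mean |d_i - mean| = 2.5667 mm
CU = (1 - 2.5667/13.100)*100 = 80.4 %
Therefore Christiansen's uniformity coefficient CU = 80.4 %.


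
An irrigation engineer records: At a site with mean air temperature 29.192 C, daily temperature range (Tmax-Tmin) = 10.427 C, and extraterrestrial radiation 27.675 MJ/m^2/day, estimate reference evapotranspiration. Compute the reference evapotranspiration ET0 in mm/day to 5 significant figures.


Approach: apply the Hargreaves-Samani method, ET0 = 0.0023*(Tmean+17.8)*sqrt(Tmax-Tmin)*0.408*Ra.
ET0 = 0.0023*(29.192+17.8)*sqrt(10.427)*0.408*27.675 = 3.9408 mm/day
Therefore the reference evapotranspiration ET0 = 3.9408 mm/day.


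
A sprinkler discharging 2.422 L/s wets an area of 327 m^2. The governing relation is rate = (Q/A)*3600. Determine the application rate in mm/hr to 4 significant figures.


rate = (2.422 / 327) * 3600 = 26.66 mm/hr
Therefore the application rate = 26.66 mm/hr.


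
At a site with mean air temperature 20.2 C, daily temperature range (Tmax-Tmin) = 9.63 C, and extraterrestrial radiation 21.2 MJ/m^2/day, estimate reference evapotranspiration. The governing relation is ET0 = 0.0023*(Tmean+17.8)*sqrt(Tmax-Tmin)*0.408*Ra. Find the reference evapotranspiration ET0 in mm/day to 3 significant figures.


ET0 = 0.0023*(20.2+17.8)*sqrt(9.63)*0.408*21.2 = 2.35 mm/day
Therefore the reference evapotranspiration ET0 = 2.35 mm/day.


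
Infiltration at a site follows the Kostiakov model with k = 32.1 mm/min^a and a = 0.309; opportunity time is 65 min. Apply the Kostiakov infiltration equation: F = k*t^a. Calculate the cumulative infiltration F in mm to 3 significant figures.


F = 32.1 * 65^0.309 = 117 mm
Therefore the cumulative infiltration F = 117 mm.


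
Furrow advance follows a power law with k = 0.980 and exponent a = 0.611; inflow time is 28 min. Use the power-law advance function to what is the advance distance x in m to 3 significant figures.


Approach: apply the power-law advance function, x = k*t^a.
x = 0.980 * 28^0.611 = 7.51 m
Therefore the advance distance x = 7.51 m.


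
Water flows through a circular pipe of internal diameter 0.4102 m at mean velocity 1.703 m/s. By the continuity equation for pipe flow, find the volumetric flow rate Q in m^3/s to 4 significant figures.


Approach: apply the continuity equation for pipe flow, Q = A * v with A = pi*(D/2)^2.
A = pi*(0.4102/2)^2 = 0.132154 m^2
Q = 0.132154 * 1.703 = 0.2251 m^3/s
Therefore the volumetric flow rate Q = 0.2251 m^3/s.


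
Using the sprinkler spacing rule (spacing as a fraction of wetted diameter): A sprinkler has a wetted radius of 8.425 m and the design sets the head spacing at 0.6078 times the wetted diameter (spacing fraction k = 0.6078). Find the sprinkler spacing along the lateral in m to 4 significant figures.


Approach: apply the sprinkler spacing rule (spacing as a fraction of wetted diameter), S = k*(2*R).
S = 0.6078 * (2 * 8.425) = 10.24 m
Therefore the sprinkler spacing along the lateral = 10.24 m.


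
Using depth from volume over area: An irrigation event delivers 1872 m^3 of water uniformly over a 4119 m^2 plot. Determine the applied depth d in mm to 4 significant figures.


Approach: apply depth from volume over area, d = (V/A)*1000.
d = (1872 / 4119) * 1000 = 454.5 mm
Therefore the applied depth d = 454.5 mm.


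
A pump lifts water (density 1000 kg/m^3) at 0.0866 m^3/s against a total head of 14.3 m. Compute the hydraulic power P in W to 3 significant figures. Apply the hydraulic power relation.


Approach: apply the hydraulic power relation, P = rho*g*Q*H.
P = 1000 * 9.81 * 0.0866 * 14.3 = 12100 W
Therefore the hydraulic power P = 12100 W.


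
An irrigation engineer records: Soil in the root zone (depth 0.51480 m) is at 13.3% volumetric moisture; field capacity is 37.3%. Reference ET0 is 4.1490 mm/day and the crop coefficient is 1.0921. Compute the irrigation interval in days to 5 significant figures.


Approach: apply soil-water budget scheduling, SMD = (FC-theta)/100*depth*1000; ETc = ET0*Kc; interval = SMD/ETc.
Step 1 — soil moisture deficit:
  SMD = (37.3 - 13.3)/100 * 0.51480 * 1000 = 123.5520 mm
Step 2 — daily crop ET (ETc = ET0*Kc):
  ETc = 4.1490 * 1.0921 = 4.531123 mm/day
Step 3 — irrigation interval (SMD/ETc):
  interval = 123.5520 / 4.531123 = 27.267 days
Therefore the irrigation interval = 27.267 days.


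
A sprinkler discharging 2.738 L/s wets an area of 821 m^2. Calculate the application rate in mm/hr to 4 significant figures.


Approach: apply the application rate relation, rate = (Q/A)*3600.
rate = (2.738 / 821) * 3600 = 12.01 mm/hr
Therefore the application rate = 12.01 mm/hr.


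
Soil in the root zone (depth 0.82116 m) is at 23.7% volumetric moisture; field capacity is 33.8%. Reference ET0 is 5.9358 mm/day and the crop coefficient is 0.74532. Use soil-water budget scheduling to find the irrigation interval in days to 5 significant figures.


Approach: apply soil-water budget scheduling, SMD = (FC-theta)/100*depth*1000; ETc = ET0*Kc; interval = SMD/ETc.
Step 1 — soil moisture deficit:
  SMD = (33.8 - 23.7)/100 * 0.82116 * 1000 = 82.93716 mm
Step 2 — daily crop ET (ETc = ET0*Kc):
  ETc = 5.9358 * 0.74532 = 4.424070 mm/day
Step 3 — irrigation interval (SMD/ETc):
  interval = 82.93716 / 4.424070 = 18.747 days
Therefore the irrigation interval = 18.747 days.
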